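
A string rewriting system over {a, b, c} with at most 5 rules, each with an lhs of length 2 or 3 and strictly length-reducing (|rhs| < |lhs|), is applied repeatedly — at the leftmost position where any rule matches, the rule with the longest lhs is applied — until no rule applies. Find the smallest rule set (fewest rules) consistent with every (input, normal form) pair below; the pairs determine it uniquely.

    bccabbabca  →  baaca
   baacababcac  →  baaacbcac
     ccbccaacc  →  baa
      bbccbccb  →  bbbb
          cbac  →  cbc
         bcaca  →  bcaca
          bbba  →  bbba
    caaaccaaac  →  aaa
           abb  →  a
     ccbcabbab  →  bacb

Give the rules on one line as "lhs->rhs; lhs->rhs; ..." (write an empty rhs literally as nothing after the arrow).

ab->a; caa->ac; cba->cb; cc->

  | bccabbabca => babbabca => bababca => baabca => baaca
  | baacababcac => baacaabcac => baaacbcac
  | ccbccaacc => bccaacc => baacc => baa
  | bbccbccb => bbbccb => bbbb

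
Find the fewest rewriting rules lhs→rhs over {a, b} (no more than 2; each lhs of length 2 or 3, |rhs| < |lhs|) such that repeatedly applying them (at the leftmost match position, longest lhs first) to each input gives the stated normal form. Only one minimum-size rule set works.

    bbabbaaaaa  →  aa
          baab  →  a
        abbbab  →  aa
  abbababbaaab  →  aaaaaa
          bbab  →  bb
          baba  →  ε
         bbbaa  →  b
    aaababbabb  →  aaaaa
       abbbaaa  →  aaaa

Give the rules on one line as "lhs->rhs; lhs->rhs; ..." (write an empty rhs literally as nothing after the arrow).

ab->a; ba->

  | bbabbaaaaa => bbbaaaaa => bbaaaa => baaa => aa
  | baab => ab => a
  | abbbab => abbab => abab => aab => aa
  | abbababbaaab => abababbaaab => aababbaaab => aaabbaaab => aaabaaab => aaaaaab => aaaaaa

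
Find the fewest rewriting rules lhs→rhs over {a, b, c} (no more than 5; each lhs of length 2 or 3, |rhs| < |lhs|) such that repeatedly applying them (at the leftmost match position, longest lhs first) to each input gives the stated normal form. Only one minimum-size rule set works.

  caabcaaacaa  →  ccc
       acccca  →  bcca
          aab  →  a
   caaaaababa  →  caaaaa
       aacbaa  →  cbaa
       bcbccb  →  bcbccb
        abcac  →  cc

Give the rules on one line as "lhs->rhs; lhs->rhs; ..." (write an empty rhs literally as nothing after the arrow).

ab->; ac->c; aca->c; acc->b

  | caabcaaacaa => cacaaacaa => ccaacaa => ccaca => ccc
  | acccca => bcca
  | aab => a
  | caaaaababa => caaaaaba => caaaaa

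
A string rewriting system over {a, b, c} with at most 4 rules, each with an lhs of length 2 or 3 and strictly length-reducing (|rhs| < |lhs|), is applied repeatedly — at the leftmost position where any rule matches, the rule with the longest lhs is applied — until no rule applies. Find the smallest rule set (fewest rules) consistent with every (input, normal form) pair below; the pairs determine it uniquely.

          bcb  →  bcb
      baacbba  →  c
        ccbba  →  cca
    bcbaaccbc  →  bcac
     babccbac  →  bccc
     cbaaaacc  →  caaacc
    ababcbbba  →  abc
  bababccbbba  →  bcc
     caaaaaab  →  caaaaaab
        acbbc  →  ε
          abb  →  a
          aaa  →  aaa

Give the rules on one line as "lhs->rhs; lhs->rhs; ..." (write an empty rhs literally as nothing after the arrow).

  | bcb
  | baacbba => acbba => cba => c
  | ccbba => cca
  | bcbaaccbc => bcaccbc => bcac

acb->c; ba->; bb->; cbc->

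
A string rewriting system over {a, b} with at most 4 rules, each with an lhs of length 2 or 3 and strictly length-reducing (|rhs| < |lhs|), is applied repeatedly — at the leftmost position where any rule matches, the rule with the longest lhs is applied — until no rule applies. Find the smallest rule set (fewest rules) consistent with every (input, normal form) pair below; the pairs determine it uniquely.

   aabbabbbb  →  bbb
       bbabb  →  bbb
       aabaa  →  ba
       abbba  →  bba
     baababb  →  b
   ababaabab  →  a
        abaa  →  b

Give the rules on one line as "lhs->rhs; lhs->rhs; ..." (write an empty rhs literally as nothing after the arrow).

  | aabbabbbb => ababbbb => abbbb => bbb
  | bbabb => bbb
  | aabaa => aaa => ba
  | abbba => bba

aa->b; aab->a; ab->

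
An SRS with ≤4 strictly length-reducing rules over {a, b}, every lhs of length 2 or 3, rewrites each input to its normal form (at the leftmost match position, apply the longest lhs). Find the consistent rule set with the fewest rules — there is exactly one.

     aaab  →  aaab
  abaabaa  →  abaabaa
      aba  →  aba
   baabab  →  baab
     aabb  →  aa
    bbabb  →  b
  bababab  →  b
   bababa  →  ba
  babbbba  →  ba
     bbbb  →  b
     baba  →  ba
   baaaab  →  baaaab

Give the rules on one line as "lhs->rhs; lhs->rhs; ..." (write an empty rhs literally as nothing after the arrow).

abb->a; bab->b; bb->b

  | aaab
  | abaabaa
  | aba
  | baabab => baab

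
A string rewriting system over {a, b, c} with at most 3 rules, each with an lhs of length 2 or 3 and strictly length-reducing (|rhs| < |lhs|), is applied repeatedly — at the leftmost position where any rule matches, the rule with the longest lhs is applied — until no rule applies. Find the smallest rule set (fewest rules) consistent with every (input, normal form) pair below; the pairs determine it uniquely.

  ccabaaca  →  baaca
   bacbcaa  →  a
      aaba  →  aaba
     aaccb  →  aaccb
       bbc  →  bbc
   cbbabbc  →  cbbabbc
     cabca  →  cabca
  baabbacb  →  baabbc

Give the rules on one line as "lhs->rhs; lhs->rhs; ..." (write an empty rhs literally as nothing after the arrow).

  | ccabaaca => baaca
  | bacbcaa => bccaa => ccaa => a
  | aaba
  | aaccb

acb->c; bcc->cc; cca->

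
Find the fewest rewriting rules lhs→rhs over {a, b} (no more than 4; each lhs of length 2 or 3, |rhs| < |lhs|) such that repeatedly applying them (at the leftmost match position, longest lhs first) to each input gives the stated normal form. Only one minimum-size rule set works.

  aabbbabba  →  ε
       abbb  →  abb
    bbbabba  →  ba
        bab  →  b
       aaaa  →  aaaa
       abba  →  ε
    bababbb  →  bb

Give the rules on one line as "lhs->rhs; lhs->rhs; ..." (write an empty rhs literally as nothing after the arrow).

aba->; bab->b; bba->ba; bbb->bb

  | aabbbabba => aabbabba => aababba => abba => aba => ε
  | abbb => abb
  | bbbabba => bbabba => babba => bba => ba
  | bab => b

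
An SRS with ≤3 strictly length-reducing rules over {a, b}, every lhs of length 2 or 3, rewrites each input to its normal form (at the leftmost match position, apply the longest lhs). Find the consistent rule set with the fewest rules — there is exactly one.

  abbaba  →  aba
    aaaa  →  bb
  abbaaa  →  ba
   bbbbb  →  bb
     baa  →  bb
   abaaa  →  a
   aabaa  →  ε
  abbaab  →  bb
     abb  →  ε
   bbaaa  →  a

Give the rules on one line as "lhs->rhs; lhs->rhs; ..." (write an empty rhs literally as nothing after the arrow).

  | abbaba => aba
  | aaaa => baa => bb
  | abbaaa => aaa => ba
  | bbbbb => bb

aa->b; abb->; bbb->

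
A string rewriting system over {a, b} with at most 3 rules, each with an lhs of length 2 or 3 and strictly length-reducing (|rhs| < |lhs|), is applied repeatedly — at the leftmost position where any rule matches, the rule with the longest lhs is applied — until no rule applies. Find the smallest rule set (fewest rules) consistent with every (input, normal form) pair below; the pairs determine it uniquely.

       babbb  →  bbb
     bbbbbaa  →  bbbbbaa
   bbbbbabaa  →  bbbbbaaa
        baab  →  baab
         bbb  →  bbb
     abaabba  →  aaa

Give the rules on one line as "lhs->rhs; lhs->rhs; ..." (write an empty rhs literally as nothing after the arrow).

aba->aa; abb->b

  | babbb => bbb
  | bbbbbaa
  | bbbbbabaa => bbbbbaaa
  | baab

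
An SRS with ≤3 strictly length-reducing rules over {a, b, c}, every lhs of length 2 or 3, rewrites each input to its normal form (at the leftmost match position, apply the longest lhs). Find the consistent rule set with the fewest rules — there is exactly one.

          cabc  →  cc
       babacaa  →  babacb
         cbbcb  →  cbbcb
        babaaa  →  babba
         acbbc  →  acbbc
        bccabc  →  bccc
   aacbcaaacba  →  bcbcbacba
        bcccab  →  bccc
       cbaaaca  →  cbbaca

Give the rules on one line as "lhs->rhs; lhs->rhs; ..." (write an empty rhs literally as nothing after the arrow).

  | cabc => cc
  | babacaa => babacb
  | cbbcb
  | babaaa => babba

aa->b; cab->c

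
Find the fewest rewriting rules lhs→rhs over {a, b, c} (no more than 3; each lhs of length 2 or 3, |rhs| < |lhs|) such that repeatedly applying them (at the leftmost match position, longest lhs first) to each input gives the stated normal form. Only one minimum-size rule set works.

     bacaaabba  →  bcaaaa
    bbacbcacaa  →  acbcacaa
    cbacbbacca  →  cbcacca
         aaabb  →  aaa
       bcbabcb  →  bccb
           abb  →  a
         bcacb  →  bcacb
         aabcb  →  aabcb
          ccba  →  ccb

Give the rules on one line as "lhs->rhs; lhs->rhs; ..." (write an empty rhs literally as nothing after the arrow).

ba->b; bb->

  | bacaaabba => bcaaabba => bcaaaa
  | bbacbcacaa => acbcacaa
  | cbacbbacca => cbcbbacca => cbcacca
  | aaabb => aaa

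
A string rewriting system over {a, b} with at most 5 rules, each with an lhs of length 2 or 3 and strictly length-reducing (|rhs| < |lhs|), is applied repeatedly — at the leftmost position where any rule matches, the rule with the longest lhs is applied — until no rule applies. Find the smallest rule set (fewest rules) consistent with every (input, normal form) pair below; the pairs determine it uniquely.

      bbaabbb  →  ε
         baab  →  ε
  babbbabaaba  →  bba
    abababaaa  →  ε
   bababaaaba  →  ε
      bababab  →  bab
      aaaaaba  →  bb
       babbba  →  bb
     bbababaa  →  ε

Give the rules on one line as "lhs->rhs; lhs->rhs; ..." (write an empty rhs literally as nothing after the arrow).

  | bbaabbb => bbbbbb => bbb => ε
  | baab => bbb => ε
  | babbbabaaba => baabaaba => bbbaaba => aaba => bba
  | abababaaa => bbbabaaa => abaaa => bbaa => bbb => ε

aa->b; aaa->a; aba->bb; bbb->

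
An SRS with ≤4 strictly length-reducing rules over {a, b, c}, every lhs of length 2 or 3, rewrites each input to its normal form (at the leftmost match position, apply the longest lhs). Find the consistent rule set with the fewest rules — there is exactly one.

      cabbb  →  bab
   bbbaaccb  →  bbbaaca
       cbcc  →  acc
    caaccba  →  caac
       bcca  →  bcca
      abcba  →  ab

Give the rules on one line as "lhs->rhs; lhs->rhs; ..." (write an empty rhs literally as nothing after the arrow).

cab->bc; cb->a; cba->

  | cabbb => bcbb => bab
  | bbbaaccb => bbbaaca
  | cbcc => acc
  | caaccba => caac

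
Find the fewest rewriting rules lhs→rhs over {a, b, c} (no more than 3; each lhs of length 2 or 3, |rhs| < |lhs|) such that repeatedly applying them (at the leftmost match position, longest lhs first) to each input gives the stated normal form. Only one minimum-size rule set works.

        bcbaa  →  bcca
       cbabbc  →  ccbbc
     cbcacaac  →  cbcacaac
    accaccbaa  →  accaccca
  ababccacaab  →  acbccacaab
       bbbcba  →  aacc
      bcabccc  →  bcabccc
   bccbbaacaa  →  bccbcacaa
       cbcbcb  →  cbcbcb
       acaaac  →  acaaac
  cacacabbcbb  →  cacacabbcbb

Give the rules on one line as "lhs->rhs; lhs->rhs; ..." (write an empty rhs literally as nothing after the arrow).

ba->c; bbb->aa

  | bcbaa => bcca
  | cbabbc => ccbbc
  | cbcacaac
  | accaccbaa => accaccca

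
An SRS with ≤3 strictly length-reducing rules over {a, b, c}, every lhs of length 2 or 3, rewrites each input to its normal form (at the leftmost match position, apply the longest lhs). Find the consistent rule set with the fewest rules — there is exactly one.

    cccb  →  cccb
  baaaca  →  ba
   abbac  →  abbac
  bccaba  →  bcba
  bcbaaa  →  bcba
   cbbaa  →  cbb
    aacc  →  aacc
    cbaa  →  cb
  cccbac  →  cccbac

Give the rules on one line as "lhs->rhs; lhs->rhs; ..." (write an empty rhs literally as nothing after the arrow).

  | cccb
  | baaaca => baca => ba
  | abbac
  | bccaba => bcba

baa->b; ca->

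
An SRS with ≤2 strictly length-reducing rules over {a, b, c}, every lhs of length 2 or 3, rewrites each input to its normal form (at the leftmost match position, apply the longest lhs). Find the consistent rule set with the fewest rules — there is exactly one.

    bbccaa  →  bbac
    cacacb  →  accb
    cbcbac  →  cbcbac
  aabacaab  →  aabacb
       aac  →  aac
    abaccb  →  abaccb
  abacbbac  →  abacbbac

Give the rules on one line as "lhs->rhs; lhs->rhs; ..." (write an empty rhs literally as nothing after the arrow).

ca->c; cca->ac

  | bbccaa => bbaca => bbac
  | cacacb => ccacb => accb
  | cbcbac
  | aabacaab => aabacab => aabacb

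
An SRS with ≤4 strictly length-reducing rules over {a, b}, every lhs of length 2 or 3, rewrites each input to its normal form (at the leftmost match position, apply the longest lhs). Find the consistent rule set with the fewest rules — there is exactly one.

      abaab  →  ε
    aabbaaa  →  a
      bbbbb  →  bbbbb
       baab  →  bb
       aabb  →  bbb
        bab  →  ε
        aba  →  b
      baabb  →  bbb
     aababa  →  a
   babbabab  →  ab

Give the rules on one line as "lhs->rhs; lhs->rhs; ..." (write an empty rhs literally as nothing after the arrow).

aa->b; ba->a; bab->

  | abaab => aaab => bab => ε
  | aabbaaa => bbbaaa => bbaaa => baaa => aaa => ba => a
  | bbbbb
  | baab => aab => bb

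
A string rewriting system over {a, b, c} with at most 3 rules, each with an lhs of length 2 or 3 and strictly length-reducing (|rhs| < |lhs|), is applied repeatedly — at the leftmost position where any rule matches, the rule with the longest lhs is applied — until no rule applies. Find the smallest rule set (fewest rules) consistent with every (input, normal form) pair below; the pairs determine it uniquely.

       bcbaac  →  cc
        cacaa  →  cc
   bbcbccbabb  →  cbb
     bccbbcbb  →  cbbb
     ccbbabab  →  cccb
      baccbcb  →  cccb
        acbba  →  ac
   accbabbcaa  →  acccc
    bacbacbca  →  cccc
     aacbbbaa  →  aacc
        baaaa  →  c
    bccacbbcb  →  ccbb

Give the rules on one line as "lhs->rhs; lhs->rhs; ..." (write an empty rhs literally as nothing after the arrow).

ba->c; bc->; ca->c

  | bcbaac => baac => cac => cc
  | cacaa => ccaa => cca => cc
  | bbcbccbabb => bbccbabb => bcbabb => babb => cbb
  | bccbbcbb => cbbcbb => cbbb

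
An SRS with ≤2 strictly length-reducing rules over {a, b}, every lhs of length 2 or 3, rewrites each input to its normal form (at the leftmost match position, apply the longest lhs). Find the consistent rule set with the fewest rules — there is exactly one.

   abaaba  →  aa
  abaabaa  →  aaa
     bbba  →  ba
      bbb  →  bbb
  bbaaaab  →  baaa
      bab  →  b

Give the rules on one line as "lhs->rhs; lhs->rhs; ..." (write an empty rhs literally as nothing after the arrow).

  | abaaba => aaba => aa
  | abaabaa => aabaa => aaa
  | bbba => bba => ba
  | bbb

ab->; bba->ba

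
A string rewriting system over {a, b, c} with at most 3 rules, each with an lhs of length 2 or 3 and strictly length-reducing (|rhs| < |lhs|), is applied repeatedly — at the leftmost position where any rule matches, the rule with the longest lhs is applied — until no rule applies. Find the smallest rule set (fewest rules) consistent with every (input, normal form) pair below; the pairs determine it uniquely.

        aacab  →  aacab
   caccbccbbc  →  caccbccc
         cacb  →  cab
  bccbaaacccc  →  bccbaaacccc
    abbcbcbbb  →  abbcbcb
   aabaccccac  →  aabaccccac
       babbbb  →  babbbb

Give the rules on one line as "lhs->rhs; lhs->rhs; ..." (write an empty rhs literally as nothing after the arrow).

acb->ab; cbb->c

  | aacab
  | caccbccbbc => caccbccc
  | cacb => cab
  | bccbaaacccc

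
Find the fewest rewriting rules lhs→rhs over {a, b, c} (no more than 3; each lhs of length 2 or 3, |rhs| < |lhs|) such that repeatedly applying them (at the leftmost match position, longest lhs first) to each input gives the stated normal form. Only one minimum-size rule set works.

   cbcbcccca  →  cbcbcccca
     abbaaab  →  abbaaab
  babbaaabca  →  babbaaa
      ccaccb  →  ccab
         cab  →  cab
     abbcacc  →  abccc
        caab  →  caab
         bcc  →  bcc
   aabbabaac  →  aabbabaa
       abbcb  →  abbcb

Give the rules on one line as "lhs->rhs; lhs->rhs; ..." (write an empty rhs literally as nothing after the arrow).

  | cbcbcccca
  | abbaaab
  | babbaaabca => babbaaac => babbaaa
  | ccaccb => ccacb => ccab

ac->a; bca->c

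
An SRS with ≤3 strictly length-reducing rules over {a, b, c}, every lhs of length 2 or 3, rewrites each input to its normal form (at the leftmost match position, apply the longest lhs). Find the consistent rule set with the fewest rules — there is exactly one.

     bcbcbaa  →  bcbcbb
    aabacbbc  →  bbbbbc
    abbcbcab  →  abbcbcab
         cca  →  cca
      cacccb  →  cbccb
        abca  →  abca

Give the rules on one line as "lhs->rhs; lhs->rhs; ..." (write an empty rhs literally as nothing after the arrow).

  | bcbcbaa => bcbcbb
  | aabacbbc => bbacbbc => bbbbbc
  | abbcbcab
  | cca

aa->b; ac->b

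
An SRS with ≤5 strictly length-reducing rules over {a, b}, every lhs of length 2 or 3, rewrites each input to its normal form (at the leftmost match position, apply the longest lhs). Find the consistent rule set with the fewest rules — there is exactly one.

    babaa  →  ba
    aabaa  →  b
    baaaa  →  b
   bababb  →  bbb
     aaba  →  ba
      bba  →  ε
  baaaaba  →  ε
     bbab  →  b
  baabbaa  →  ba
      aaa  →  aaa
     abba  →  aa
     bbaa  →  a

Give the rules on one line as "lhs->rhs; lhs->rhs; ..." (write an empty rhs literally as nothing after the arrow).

aab->b; ab->a; baa->b; bba->

  | babaa => baaa => ba
  | aabaa => baa => b
  | baaaa => baa => b
  | bababb => baabb => bbb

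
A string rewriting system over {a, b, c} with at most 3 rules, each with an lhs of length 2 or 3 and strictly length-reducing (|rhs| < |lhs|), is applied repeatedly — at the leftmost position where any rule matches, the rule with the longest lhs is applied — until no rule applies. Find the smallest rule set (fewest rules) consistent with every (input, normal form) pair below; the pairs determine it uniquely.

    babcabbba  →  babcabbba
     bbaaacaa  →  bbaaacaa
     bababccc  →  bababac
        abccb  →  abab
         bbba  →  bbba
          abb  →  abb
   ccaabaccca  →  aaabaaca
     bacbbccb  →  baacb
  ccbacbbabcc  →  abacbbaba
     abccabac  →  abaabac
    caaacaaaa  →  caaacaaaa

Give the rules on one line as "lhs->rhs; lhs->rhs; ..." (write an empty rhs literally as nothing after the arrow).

  | babcabbba
  | bbaaacaa
  | bababccc => bababac
  | abccb => abab

bbc->c; cc->a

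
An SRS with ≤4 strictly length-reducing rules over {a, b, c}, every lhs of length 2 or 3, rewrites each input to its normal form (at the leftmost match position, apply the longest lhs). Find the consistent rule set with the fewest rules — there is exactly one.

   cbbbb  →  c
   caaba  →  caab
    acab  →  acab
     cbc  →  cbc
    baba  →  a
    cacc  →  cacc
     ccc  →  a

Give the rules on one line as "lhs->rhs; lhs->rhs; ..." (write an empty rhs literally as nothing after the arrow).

ba->b; bb->; ccc->a

  | cbbbb => cbb => c
  | caaba => caab
  | acab
  | cbc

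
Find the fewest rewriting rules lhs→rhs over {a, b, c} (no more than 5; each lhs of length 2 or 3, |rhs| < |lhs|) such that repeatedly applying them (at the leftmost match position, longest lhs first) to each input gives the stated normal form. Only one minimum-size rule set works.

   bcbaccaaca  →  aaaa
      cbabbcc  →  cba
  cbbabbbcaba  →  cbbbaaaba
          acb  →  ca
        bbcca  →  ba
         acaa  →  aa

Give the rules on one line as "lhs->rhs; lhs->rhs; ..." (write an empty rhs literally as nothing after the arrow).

  | bcbaccaaca => abaccaaca => abcaaca => aaaaca => aaaa
  | cbabbcc => cbbacc => cbbc => cba
  | cbbabbbcaba => cbbbabcaba => cbbbaaaba
  | acb => ca

abb->ba; ac->; acb->ca; bc->a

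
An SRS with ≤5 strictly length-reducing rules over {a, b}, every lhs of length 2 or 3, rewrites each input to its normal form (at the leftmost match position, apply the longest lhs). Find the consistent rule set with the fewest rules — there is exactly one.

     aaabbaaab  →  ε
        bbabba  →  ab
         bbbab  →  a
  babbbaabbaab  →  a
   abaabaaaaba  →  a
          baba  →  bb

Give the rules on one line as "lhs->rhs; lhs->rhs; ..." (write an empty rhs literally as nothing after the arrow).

  | aaabbaaab => abbaaab => abbaab => abbab => abbb => aa => ε
  | bbabba => bbbba => aba => ab
  | bbbab => aab => a
  | babbbaabbaab => bbbbaabbaab => abaabbaab => ababbaab => abbbaab => aaaab => aab => a

aa->; aab->a; ba->b; bbb->a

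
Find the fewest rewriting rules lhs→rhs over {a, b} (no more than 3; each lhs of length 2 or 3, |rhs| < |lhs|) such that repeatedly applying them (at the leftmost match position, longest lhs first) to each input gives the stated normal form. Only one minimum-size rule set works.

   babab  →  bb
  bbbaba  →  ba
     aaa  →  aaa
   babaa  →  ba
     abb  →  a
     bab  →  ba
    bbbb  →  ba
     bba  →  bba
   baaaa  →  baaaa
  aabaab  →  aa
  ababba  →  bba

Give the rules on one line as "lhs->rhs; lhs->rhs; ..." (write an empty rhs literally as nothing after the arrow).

ab->a; aba->; bbb->ba

  | babab => bb
  | bbbaba => baaba => ba
  | aaa
  | babaa => ba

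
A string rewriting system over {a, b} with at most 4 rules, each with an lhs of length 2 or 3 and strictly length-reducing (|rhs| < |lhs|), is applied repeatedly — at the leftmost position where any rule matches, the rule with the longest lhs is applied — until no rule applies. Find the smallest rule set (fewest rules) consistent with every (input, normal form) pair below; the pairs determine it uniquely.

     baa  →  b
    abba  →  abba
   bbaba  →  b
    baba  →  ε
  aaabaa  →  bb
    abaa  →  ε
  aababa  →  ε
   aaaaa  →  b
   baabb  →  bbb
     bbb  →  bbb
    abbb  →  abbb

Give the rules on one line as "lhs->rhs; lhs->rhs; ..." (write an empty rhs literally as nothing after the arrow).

aa->; aaa->b; aba->a; bab->a

  | baa => b
  | abba
  | bbaba => baa => b
  | baba => aa => ε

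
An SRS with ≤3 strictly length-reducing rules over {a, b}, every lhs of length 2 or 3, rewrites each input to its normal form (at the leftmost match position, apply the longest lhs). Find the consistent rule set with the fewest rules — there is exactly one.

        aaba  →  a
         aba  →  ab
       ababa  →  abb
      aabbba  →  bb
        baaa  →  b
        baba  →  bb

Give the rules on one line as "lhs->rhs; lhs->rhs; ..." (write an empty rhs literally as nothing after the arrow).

aab->; ba->b

  | aaba => a
  | aba => ab
  | ababa => abba => abb
  | aabbba => bba => bb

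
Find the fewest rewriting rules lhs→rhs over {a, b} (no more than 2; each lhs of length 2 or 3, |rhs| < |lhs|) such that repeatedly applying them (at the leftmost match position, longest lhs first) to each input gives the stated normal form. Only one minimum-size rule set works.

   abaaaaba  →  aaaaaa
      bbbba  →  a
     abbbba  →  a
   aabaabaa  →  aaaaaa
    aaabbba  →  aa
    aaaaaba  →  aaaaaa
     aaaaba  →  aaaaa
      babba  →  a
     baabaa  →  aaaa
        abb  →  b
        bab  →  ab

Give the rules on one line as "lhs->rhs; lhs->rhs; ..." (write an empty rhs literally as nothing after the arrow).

abb->b; ba->a

  | abaaaaba => aaaaaba => aaaaaa
  | bbbba => bbba => bba => ba => a
  | abbbba => bbba => bba => ba => a
  | aabaabaa => aaaabaa => aaaaaa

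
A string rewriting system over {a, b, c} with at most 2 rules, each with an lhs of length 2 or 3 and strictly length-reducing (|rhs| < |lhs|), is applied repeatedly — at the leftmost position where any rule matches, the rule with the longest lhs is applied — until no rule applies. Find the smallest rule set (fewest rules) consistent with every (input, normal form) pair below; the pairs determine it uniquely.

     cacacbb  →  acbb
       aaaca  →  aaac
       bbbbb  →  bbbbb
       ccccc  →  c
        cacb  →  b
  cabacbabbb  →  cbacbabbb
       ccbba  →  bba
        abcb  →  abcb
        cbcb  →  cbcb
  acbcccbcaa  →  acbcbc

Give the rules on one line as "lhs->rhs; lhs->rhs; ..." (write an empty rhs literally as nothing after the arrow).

  | cacacbb => ccacbb => acbb
  | aaaca => aaac
  | bbbbb
  | ccccc => ccc => c

ca->c; cc->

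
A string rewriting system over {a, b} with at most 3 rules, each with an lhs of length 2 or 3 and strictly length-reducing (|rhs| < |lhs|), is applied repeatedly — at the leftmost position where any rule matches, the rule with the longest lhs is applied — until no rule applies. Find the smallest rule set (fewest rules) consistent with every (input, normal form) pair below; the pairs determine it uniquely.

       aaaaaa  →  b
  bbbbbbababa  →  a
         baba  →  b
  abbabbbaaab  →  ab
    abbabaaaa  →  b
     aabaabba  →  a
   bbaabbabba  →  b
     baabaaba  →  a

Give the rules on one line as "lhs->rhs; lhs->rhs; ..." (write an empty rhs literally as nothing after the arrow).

aa->b; ba->a

  | aaaaaa => baaaa => aaaa => baa => aa => b
  | bbbbbbababa => bbbbbababa => bbbbababa => bbbababa => bbababa => bababa => ababa => aaba => bba => ba => a
  | baba => aba => aa => b
  | abbabbbaaab => ababbbaaab => aabbbaaab => bbbbaaab => bbbaaab => bbaaab => baaab => aaab => bab => ab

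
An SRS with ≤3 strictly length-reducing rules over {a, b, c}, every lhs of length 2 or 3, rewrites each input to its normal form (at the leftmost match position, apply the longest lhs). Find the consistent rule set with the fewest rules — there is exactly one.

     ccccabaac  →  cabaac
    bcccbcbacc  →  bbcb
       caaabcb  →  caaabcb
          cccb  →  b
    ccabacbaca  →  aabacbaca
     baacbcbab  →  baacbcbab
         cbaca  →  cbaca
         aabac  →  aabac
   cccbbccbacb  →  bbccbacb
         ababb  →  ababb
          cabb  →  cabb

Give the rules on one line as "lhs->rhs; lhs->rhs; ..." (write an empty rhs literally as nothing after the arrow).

acc->; cca->aa; ccc->

  | ccccabaac => cabaac
  | bcccbcbacc => bbcbacc => bbcb
  | caaabcb
  | cccb => b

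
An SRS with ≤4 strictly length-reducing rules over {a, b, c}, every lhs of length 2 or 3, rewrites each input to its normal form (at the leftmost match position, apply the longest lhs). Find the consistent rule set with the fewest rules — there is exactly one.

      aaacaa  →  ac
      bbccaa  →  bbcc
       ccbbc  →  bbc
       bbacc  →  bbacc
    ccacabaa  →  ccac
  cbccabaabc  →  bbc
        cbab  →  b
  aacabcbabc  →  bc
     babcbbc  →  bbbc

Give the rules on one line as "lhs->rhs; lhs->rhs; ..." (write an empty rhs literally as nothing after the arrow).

  | aaacaa => acaa => ac
  | bbccaa => bbcc
  | ccbbc => cbbc => bbc
  | bbacc

aa->; ab->; cb->b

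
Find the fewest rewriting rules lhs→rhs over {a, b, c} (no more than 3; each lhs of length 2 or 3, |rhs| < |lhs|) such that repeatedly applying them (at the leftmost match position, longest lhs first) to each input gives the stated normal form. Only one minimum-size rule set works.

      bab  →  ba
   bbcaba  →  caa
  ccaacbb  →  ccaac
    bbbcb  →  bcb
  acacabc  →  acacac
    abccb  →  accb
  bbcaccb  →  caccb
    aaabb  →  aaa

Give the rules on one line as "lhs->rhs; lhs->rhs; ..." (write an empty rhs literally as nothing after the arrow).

  | bab => ba
  | bbcaba => caba => caa
  | ccaacbb => ccaac
  | bbbcb => bcb

ab->a; bb->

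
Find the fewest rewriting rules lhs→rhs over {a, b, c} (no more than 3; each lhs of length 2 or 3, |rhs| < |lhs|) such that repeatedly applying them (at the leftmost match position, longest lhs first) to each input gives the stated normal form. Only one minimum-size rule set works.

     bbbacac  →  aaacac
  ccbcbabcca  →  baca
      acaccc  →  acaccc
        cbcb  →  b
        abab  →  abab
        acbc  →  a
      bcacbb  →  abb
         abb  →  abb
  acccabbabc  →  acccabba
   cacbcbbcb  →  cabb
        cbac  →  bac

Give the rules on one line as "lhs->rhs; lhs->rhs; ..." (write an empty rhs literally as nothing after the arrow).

bbb->aa; bc->; cb->b

  | bbbacac => aaacac
  | ccbcbabcca => cbcbabcca => bcbabcca => babcca => baca
  | acaccc
  | cbcb => bcb => b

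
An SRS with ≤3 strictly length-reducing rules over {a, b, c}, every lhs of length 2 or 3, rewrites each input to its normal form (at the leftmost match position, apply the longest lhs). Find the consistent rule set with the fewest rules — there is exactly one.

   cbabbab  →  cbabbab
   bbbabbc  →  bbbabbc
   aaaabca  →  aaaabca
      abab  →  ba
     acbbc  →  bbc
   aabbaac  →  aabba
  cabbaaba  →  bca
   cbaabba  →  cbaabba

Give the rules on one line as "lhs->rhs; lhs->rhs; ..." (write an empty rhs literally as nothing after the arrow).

aba->ca; ac->; cab->ba

  | cbabbab
  | bbbabbc
  | aaaabca
  | abab => cab => ba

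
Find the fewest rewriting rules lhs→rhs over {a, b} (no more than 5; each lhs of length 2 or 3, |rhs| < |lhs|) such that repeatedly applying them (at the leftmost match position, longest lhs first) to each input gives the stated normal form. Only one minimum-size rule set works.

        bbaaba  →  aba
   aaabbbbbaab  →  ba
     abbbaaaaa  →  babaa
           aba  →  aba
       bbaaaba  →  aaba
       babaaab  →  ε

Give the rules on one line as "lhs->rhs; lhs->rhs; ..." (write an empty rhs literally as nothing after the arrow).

  | bbaaba => aba
  | aaabbbbbaab => bbbbbaab => aabbaab => abaaab => abb => ba
  | abbbaaaaa => babaaaaa => babaa
  | aba

aaa->; abb->ba; bba->; bbb->aa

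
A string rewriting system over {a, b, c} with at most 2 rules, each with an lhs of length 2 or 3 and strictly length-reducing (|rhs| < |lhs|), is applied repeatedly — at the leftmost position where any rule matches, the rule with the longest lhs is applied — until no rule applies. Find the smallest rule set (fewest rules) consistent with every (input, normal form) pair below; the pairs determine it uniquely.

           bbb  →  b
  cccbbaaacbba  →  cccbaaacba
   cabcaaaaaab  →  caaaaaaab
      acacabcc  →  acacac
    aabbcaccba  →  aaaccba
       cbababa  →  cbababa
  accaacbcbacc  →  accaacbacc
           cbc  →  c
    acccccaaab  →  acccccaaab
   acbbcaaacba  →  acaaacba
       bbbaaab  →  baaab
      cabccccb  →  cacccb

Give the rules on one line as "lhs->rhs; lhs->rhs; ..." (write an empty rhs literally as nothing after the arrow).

bb->b; bc->

  | bbb => bb => b
  | cccbbaaacbba => cccbaaacbba => cccbaaacba
  | cabcaaaaaab => caaaaaaab
  | acacabcc => acacac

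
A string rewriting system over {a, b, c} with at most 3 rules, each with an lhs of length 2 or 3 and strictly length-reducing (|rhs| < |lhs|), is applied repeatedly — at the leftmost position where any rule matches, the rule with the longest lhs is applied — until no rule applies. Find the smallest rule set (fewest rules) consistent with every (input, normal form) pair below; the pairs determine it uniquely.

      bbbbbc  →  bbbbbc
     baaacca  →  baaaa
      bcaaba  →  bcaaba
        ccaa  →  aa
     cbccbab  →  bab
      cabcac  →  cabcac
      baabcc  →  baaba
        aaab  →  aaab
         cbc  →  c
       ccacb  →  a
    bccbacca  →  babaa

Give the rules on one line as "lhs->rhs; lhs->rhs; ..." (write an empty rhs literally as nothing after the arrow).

  | bbbbbc
  | baaacca => baaaa
  | bcaaba
  | ccaa => aa

bcc->ba; cb->; cc->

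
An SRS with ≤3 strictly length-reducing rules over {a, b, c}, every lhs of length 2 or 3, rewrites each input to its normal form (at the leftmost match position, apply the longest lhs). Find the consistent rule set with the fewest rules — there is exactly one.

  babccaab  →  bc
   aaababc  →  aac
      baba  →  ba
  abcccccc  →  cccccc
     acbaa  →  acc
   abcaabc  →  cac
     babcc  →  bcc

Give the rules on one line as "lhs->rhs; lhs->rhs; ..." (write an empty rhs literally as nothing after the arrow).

ab->; baa->c; cca->c

  | babccaab => bccaab => bcab => bc
  | aaababc => aaabc => aac
  | baba => ba
  | abcccccc => cccccc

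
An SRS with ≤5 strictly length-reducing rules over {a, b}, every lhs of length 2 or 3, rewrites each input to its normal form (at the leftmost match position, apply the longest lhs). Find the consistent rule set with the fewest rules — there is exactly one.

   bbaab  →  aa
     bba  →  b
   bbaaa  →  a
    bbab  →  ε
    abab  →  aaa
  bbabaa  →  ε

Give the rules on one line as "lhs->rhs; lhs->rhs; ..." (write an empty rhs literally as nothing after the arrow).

  | bbaab => bab => aa
  | bba => b
  | bbaaa => baa => a
  | bbab => bb => ε

ba->; bab->aa; bb->; bba->b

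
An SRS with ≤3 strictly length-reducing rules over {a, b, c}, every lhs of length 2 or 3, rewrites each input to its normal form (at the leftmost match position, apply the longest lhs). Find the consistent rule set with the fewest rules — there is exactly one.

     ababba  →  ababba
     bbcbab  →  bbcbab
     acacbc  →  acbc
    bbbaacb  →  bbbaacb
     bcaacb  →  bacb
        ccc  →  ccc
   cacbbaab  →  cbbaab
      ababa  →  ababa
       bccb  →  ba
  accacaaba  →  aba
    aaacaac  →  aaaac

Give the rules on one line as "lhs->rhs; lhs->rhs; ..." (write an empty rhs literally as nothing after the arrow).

  | ababba
  | bbcbab
  | acacbc => acbc
  | bbbaacb

ca->; ccb->a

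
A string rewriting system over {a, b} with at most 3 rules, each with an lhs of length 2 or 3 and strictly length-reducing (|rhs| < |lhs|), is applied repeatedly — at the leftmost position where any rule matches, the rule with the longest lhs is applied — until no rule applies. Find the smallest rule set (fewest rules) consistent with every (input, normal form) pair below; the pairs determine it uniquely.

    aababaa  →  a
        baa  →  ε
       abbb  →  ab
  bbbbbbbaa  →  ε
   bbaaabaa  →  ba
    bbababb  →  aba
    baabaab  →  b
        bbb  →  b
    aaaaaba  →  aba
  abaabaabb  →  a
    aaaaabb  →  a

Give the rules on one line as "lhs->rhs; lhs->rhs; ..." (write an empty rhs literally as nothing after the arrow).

  | aababaa => bbabaa => abaa => abb => a
  | baa => bb => ε
  | abbb => ab
  | bbbbbbbaa => bbbbbaa => bbbaa => baa => bb => ε

aa->b; bb->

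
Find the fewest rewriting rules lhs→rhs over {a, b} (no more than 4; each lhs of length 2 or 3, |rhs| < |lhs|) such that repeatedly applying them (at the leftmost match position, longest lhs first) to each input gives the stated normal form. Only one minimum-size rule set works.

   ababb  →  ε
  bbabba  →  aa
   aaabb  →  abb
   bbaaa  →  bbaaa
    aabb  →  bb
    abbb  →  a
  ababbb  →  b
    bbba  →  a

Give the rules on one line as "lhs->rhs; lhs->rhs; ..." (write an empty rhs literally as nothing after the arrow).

  | ababb => bbb => ε
  | bbabba => baba => aa
  | aaabb => abb
  | bbaaa

aab->b; aba->b; bab->a; bbb->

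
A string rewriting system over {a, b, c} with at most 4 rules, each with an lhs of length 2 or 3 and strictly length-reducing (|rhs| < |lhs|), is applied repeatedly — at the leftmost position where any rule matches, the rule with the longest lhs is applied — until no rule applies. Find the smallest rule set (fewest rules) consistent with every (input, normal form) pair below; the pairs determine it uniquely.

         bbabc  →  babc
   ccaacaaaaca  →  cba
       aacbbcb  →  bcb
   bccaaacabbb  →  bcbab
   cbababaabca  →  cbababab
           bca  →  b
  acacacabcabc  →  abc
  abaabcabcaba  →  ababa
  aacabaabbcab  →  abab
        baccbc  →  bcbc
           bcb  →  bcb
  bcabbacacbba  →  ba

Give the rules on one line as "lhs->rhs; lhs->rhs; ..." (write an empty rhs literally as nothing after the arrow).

  | bbabc => babc
  | ccaacaaaaca => cbacaaaaca => cbaaaaca => cbaaaca => cbaaca => cbaca => cba
  | aacbbcb => acbbcb => bbcb => bcb
  | bccaaacabbb => bcbaacabbb => bcbacabbb => bcbabbb => bcbabb => bcbab

aa->a; ac->; bb->b; ca->b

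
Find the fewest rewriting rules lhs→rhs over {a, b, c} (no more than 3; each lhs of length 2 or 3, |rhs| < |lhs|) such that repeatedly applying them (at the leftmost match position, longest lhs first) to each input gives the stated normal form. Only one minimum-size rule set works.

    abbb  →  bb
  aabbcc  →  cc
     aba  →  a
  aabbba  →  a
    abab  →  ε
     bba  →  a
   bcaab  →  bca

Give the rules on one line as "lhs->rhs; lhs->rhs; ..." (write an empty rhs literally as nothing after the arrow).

ab->; ba->a

  | abbb => bb
  | aabbcc => abcc => cc
  | aba => a
  | aabbba => abba => ba => a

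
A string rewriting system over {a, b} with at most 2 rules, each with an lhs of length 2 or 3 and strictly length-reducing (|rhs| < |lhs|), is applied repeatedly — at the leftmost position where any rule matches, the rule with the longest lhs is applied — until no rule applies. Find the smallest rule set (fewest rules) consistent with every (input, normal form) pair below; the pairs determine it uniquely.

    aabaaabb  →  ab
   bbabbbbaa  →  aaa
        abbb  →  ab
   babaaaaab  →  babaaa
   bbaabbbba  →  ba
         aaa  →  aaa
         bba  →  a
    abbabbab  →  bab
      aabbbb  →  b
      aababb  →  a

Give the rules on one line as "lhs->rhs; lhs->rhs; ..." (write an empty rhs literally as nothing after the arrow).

  | aabaaabb => aaabb => ab
  | bbabbbbaa => abbbbaa => abbaa => aaa
  | abbb => ab
  | babaaaaab => babaaa

aab->; bb->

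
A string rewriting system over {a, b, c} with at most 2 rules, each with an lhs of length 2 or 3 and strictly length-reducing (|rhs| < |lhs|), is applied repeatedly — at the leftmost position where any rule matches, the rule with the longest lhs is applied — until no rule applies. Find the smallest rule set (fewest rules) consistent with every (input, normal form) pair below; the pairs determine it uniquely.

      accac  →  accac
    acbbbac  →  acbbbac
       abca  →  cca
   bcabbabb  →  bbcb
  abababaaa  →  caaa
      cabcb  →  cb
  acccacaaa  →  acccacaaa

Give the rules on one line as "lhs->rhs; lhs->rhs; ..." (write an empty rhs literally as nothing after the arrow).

ab->c; cab->

  | accac
  | acbbbac
  | abca => cca
  | bcabbabb => bbabb => bbcb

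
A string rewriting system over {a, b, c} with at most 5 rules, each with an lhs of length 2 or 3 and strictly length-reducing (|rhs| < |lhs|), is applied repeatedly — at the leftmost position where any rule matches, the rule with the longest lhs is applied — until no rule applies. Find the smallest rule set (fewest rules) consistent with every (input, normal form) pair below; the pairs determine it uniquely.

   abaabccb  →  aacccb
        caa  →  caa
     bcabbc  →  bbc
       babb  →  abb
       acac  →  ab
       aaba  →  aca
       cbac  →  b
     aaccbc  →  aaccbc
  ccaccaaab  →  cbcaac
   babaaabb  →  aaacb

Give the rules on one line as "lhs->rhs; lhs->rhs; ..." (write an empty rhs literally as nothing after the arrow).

  | abaabccb => aaabccb => aacccb
  | caa
  | bcabbc => bbc
  | babb => abb

aab->ac; ba->a; cab->; cac->b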